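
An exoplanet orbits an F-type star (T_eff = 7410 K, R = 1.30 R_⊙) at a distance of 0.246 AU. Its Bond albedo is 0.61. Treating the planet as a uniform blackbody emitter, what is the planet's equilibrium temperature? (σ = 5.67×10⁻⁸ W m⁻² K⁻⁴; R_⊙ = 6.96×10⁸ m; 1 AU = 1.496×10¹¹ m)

T_eq ≈ 649 K

R_⋆ = 1.30 × 6.96×10⁸ = 9.05×10⁸ m.
d = 0.246 AU = 3.68×10¹⁰ m.
L = 4πR_⋆²σT_⋆⁴ = 4π(9.05×10⁸)² × 5.67×10⁻⁸ × (7410)⁴ = 1.76×10²⁷ W.
S = L/(4πd²) = 1.03×10⁵ W m⁻².
Energy balance: absorbed = emitted ⇒ πR²·S(1−A) = 4πR²·σT_eq⁴, so T_eq⁴ = S(1−A)/(4σ).
T_eq = [1.03×10⁵ × 0.39 / (4 × 5.67×10⁻⁸)]^(1/4) = (1.78×10¹¹)^(1/4) = 649 K.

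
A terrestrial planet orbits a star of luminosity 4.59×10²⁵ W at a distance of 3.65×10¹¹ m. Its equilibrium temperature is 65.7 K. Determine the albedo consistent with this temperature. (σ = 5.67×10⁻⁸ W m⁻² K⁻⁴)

A ≈ 0.85

Flux: S = L/(4πd²) = 4.59×10²⁵/(4π×(3.65×10¹¹)²) = 27.4 W m⁻².
From T_eq⁴ = S(1−A)/(4σ): 1−A = 4σT_eq⁴/S.
1−A = 4 × 5.67×10⁻⁸ × (65.7)⁴ / 27.4 = 0.154.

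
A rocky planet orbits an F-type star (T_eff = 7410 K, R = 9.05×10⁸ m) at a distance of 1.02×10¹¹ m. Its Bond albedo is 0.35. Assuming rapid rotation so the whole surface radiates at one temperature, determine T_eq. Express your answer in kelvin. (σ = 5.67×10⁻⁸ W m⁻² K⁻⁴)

T_eq ≈ 443 K

L = 4πR_⋆²σT_⋆⁴ = 4π(9.05×10⁸)² × 5.67×10⁻⁸ × (7410)⁴ = 1.76×10²⁷ W.
S = L/(4πd²) = 1.35×10⁴ W m⁻².
Energy balance: absorbed = emitted ⇒ πR²·S(1−A) = 4πR²·σT_eq⁴, so T_eq⁴ = S(1−A)/(4σ).
T_eq = [1.35×10⁴ × 0.65 / (4 × 5.67×10⁻⁸)]^(1/4) = (3.86×10¹⁰)^(1/4) = 443 K.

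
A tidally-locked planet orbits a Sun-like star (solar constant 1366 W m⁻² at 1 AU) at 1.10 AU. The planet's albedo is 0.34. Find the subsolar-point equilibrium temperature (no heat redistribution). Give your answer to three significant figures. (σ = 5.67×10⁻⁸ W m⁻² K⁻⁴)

Flux at 1.10 AU: S = 1366/1.10² = 1130 W m⁻².
At the subsolar point the surface absorbs S(1−A) and emits σT⁴ per unit area — no factor of 4, since only the local patch is in balance.
T = [1130 × 0.66 / 5.67×10⁻⁸]^(1/4) = (1.31×10¹⁰)^(1/4) = 339 K.

T_ss ≈ 339 K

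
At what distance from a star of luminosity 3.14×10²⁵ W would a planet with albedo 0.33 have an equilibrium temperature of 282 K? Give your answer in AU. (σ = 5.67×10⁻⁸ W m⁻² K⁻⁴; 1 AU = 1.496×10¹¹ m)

d ≈ 0.228 AU

From T_eq⁴ = L(1−A)/(16πσd²): d = √[L(1−A)/(16πσT_eq⁴)].
d = √[3.14×10²⁵ × 0.67 / (16π × 5.67×10⁻⁸ × (282)⁴)] = 3.42×10¹⁰ m = 0.228 AU.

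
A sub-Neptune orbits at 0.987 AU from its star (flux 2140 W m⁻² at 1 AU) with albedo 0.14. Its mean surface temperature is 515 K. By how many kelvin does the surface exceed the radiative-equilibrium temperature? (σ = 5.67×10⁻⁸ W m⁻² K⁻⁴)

S = 2140/0.987² = 2197 W m⁻².
T_eq = [S(1−A)/(4σ)]^(1/4) = [2197×0.86/(4×5.67×10⁻⁸)]^(1/4) = 302.1 K.
ΔT = T_surf − T_eq = 515 − 302.1.

ΔT ≈ 212.9 K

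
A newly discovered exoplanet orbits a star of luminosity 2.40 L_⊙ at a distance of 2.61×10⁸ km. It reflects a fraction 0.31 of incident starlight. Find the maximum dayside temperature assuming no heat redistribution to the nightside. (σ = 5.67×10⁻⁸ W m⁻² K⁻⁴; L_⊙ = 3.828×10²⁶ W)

T_ss ≈ 338 K

d = 2.61×10⁸ km = 2.61×10¹¹ m.
L = 2.40 × 3.828×10²⁶ = 9.19×10²⁶ W.
Flux: S = L/(4πd²) = 9.19×10²⁶/(4π×(2.61×10¹¹)²) = 1070 W m⁻².
With no redistribution each surface element balances locally: S(1−A) = σT⁴.
T = [1070 × 0.69 / 5.67×10⁻⁸]^(1/4) = (1.31×10¹⁰)^(1/4) = 338 K.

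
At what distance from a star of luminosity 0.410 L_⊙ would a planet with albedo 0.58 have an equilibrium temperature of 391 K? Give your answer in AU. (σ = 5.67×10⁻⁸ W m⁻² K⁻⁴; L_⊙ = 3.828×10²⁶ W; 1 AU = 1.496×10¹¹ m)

d ≈ 0.210 AU

L = 0.410 × 3.828×10²⁶ = 1.57×10²⁶ W.
From T_eq⁴ = L(1−A)/(16πσd²): d = √[L(1−A)/(16πσT_eq⁴)].
d = √[1.57×10²⁶ × 0.42 / (16π × 5.67×10⁻⁸ × (391)⁴)] = 3.15×10¹⁰ m = 0.210 AU.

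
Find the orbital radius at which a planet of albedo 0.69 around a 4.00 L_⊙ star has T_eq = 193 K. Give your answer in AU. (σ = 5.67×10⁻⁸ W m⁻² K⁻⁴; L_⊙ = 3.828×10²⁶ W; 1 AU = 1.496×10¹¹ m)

d ≈ 2.32 AU

L = 4.00 × 3.828×10²⁶ = 1.53×10²⁷ W.
From T_eq⁴ = L(1−A)/(16πσd²): d = √[L(1−A)/(16πσT_eq⁴)].
d = √[1.53×10²⁷ × 0.31 / (16π × 5.67×10⁻⁸ × (193)⁴)] = 3.46×10¹¹ m = 2.32 AU.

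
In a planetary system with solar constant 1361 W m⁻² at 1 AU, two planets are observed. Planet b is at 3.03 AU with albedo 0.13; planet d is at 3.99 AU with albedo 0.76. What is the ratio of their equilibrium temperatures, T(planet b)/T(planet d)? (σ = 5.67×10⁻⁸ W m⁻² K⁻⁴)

T₁/T₂ ≈ 1.583

T_eq = [S₀(1−A)/(4σd²)]^(1/4), so T ∝ (1−A)^(1/4) / √d.
T₁ = [1361×0.87/(4×5.67×10⁻⁸×3.03²)]^(1/4) = 154.42 K.
T₂ = [1361×0.24/(4×5.67×10⁻⁸×3.99²)]^(1/4) = 97.53 K.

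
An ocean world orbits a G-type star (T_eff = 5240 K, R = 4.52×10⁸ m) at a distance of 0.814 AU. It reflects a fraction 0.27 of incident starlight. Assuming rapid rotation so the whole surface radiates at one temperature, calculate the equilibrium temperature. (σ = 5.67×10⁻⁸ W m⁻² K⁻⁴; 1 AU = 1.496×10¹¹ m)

T_eq ≈ 209 K

d = 0.814 AU = 1.22×10¹¹ m.
L = 4πR_⋆²σT_⋆⁴ = 4π(4.52×10⁸)² × 5.67×10⁻⁸ × (5240)⁴ = 1.10×10²⁶ W.
S = L/(4πd²) = 589 W m⁻².
Energy balance: absorbed = emitted ⇒ πR²·S(1−A) = 4πR²·σT_eq⁴, so T_eq⁴ = S(1−A)/(4σ).
T_eq = [589 × 0.73 / (4 × 5.67×10⁻⁸)]^(1/4) = (1.90×10⁹)^(1/4) = 209 K.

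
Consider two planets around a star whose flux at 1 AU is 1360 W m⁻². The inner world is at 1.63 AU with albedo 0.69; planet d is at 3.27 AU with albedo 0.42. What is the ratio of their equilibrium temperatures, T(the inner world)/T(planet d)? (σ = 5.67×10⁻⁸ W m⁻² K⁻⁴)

T_eq = [S₀(1−A)/(4σd²)]^(1/4), so T ∝ (1−A)^(1/4) / √d.
T₁ = [1360×0.31/(4×5.67×10⁻⁸×1.63²)]^(1/4) = 162.64 K.
T₂ = [1360×0.58/(4×5.67×10⁻⁸×3.27²)]^(1/4) = 134.29 K.

T₁/T₂ ≈ 1.211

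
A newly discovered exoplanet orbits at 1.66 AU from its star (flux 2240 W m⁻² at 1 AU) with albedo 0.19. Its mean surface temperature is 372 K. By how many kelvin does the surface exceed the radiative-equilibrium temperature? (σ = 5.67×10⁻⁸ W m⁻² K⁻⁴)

ΔT ≈ 139.9 K

S = 2240/1.66² = 812.9 W m⁻².
T_eq = [S(1−A)/(4σ)]^(1/4) = [812.9×0.81/(4×5.67×10⁻⁸)]^(1/4) = 232.1 K.
ΔT = T_surf − T_eq = 372 − 232.1.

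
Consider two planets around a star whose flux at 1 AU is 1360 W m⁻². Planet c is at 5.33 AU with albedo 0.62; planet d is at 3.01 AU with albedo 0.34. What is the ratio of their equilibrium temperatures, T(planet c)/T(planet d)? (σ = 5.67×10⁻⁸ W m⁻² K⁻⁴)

T_eq = [S₀(1−A)/(4σd²)]^(1/4), so T ∝ (1−A)^(1/4) / √d.
T₁ = [1360×0.38/(4×5.67×10⁻⁸×5.33²)]^(1/4) = 94.64 K.
T₂ = [1360×0.66/(4×5.67×10⁻⁸×3.01²)]^(1/4) = 144.57 K.

T₁/T₂ ≈ 0.655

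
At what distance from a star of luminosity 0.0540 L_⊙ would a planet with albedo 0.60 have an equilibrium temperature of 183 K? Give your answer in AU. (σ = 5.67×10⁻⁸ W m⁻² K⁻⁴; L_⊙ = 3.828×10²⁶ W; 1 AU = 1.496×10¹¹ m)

d ≈ 0.340 AU

L = 0.0540 × 3.828×10²⁶ = 2.07×10²⁵ W.
From T_eq⁴ = L(1−A)/(16πσd²): d = √[L(1−A)/(16πσT_eq⁴)].
d = √[2.07×10²⁵ × 0.40 / (16π × 5.67×10⁻⁸ × (183)⁴)] = 5.09×10¹⁰ m = 0.340 AU.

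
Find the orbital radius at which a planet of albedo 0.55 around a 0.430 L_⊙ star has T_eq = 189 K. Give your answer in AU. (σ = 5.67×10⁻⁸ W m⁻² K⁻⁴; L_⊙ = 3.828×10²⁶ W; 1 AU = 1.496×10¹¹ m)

L = 0.430 × 3.828×10²⁶ = 1.65×10²⁶ W.
From T_eq⁴ = L(1−A)/(16πσd²): d = √[L(1−A)/(16πσT_eq⁴)].
d = √[1.65×10²⁶ × 0.45 / (16π × 5.67×10⁻⁸ × (189)⁴)] = 1.43×10¹¹ m = 0.954 AU.

d ≈ 0.954 AU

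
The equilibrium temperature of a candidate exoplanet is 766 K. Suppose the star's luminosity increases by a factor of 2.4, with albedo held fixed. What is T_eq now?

T_eq ∝ L^(1/4) · d^(−1/2).
T′ = 766 × 2.4^(1/4) = 953 K.

T_eq ≈ 953 K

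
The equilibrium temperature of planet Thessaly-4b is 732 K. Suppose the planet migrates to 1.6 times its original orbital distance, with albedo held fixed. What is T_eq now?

T_eq ∝ L^(1/4) · d^(−1/2).
T′ = 732 / 1.6^(1/2) = 579 K.

T_eq ≈ 579 K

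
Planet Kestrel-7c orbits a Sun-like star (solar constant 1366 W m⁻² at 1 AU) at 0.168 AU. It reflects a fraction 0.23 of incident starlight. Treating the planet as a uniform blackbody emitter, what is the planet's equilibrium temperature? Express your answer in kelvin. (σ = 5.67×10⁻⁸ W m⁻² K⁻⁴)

Flux at 0.168 AU: S = 1366/0.168² = 4.84×10⁴ W m⁻².
Energy balance: absorbed = emitted ⇒ πR²·S(1−A) = 4πR²·σT_eq⁴, so T_eq⁴ = S(1−A)/(4σ).
T_eq = [4.84×10⁴ × 0.77 / (4 × 5.67×10⁻⁸)]^(1/4) = (1.64×10¹¹)^(1/4) = 637 K.

T_eq ≈ 637 K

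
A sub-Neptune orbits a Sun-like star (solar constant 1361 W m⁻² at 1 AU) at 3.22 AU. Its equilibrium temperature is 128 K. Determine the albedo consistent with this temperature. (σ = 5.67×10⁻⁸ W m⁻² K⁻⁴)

Flux at 3.22 AU: S = 1361/3.22² = 131 W m⁻².
From T_eq⁴ = S(1−A)/(4σ): 1−A = 4σT_eq⁴/S.
1−A = 4 × 5.67×10⁻⁸ × (128)⁴ / 131 = 0.464.

A ≈ 0.54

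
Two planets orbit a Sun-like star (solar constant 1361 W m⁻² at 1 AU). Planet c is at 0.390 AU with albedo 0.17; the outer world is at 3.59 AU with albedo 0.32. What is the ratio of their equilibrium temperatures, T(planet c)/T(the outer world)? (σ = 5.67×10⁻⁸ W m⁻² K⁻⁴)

T_eq = [S₀(1−A)/(4σd²)]^(1/4), so T ∝ (1−A)^(1/4) / √d.
T₁ = [1361×0.83/(4×5.67×10⁻⁸×0.390²)]^(1/4) = 425.39 K.
T₂ = [1361×0.68/(4×5.67×10⁻⁸×3.59²)]^(1/4) = 133.39 K.

T₁/T₂ ≈ 3.189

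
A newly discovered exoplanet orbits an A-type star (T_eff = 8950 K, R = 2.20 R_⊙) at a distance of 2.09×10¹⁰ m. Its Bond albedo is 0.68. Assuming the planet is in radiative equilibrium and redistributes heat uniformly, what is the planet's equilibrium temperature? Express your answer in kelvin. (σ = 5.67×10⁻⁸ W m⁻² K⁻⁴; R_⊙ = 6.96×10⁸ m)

R_⋆ = 2.20 × 6.96×10⁸ = 1.53×10⁹ m.
L = 4πR_⋆²σT_⋆⁴ = 4π(1.53×10⁹)² × 5.67×10⁻⁸ × (8950)⁴ = 1.07×10²⁸ W.
S = L/(4πd²) = 1.95×10⁶ W m⁻².
Energy balance: absorbed = emitted ⇒ πR²·S(1−A) = 4πR²·σT_eq⁴, so T_eq⁴ = S(1−A)/(4σ).
T_eq = [1.95×10⁶ × 0.32 / (4 × 5.67×10⁻⁸)]^(1/4) = (2.76×10¹²)^(1/4) = 1290 K.

T_eq ≈ 1290 K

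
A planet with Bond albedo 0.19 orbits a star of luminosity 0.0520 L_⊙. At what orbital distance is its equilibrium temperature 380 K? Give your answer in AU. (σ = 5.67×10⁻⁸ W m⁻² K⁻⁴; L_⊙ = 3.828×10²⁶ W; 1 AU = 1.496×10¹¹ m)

d ≈ 0.110 AU

L = 0.0520 × 3.828×10²⁶ = 1.99×10²⁵ W.
From T_eq⁴ = L(1−A)/(16πσd²): d = √[L(1−A)/(16πσT_eq⁴)].
d = √[1.99×10²⁵ × 0.81 / (16π × 5.67×10⁻⁸ × (380)⁴)] = 1.65×10¹⁰ m = 0.110 AU.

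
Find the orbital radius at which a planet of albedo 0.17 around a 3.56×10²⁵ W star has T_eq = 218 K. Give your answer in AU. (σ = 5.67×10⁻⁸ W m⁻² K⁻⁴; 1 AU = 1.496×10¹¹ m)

d ≈ 0.453 AU

From T_eq⁴ = L(1−A)/(16πσd²): d = √[L(1−A)/(16πσT_eq⁴)].
d = √[3.56×10²⁵ × 0.83 / (16π × 5.67×10⁻⁸ × (218)⁴)] = 6.78×10¹⁰ m = 0.453 AU.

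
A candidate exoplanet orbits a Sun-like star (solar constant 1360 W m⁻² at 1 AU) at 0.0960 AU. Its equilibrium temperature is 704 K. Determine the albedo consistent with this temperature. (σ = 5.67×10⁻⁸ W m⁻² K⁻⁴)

A ≈ 0.62

Flux at 0.0960 AU: S = 1360/0.0960² = 1.48×10⁵ W m⁻².
From T_eq⁴ = S(1−A)/(4σ): 1−A = 4σT_eq⁴/S.
1−A = 4 × 5.67×10⁻⁸ × (704)⁴ / 1.48×10⁵ = 0.378.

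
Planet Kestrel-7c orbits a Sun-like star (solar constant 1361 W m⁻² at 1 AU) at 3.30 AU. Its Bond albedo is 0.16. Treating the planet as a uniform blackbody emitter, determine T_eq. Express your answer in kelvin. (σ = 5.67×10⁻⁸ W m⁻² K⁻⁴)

T_eq ≈ 147 K

Flux at 3.30 AU: S = 1361/3.30² = 125 W m⁻².
Energy balance: absorbed = emitted ⇒ πR²·S(1−A) = 4πR²·σT_eq⁴, so T_eq⁴ = S(1−A)/(4σ).
T_eq = [125 × 0.84 / (4 × 5.67×10⁻⁸)]^(1/4) = (4.63×10⁸)^(1/4) = 147 K.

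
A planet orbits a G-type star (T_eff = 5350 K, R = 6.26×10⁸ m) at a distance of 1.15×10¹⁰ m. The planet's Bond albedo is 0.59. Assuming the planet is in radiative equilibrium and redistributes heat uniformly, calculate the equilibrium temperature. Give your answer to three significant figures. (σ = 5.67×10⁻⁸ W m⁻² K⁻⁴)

L = 4πR_⋆²σT_⋆⁴ = 4π(6.26×10⁸)² × 5.67×10⁻⁸ × (5350)⁴ = 2.29×10²⁶ W.
S = L/(4πd²) = 1.38×10⁵ W m⁻².
Energy balance: absorbed = emitted ⇒ πR²·S(1−A) = 4πR²·σT_eq⁴, so T_eq⁴ = S(1−A)/(4σ).
T_eq = [1.38×10⁵ × 0.41 / (4 × 5.67×10⁻⁸)]^(1/4) = (2.49×10¹¹)^(1/4) = 706 K.

T_eq ≈ 706 K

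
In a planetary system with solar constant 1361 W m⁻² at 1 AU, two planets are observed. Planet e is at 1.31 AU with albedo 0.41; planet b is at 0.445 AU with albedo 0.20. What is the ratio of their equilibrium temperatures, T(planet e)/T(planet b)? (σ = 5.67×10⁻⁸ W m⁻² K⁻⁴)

T_eq = [S₀(1−A)/(4σd²)]^(1/4), so T ∝ (1−A)^(1/4) / √d.
T₁ = [1361×0.59/(4×5.67×10⁻⁸×1.31²)]^(1/4) = 213.12 K.
T₂ = [1361×0.80/(4×5.67×10⁻⁸×0.445²)]^(1/4) = 394.59 K.

T₁/T₂ ≈ 0.540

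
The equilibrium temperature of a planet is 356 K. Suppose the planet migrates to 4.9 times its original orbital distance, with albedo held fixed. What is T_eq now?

T_eq ∝ L^(1/4) · d^(−1/2).
T′ = 356 / 4.9^(1/2) = 161 K.

T_eq ≈ 161 K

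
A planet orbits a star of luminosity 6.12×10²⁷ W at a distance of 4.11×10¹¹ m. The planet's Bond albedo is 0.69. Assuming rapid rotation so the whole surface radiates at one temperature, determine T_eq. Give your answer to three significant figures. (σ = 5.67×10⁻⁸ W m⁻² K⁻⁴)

T_eq ≈ 251 K

Flux: S = L/(4πd²) = 6.12×10²⁷/(4π×(4.11×10¹¹)²) = 2880 W m⁻².
Energy balance: absorbed = emitted ⇒ πR²·S(1−A) = 4πR²·σT_eq⁴, so T_eq⁴ = S(1−A)/(4σ).
T_eq = [2880 × 0.31 / (4 × 5.67×10⁻⁸)]^(1/4) = (3.94×10⁹)^(1/4) = 251 K.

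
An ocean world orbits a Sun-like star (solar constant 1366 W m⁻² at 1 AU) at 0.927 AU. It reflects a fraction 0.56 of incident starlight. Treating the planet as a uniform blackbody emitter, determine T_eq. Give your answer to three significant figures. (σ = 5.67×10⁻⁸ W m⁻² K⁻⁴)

Flux at 0.927 AU: S = 1366/0.927² = 1590 W m⁻².
Energy balance: absorbed = emitted ⇒ πR²·S(1−A) = 4πR²·σT_eq⁴, so T_eq⁴ = S(1−A)/(4σ).
T_eq = [1590 × 0.44 / (4 × 5.67×10⁻⁸)]^(1/4) = (3.08×10⁹)^(1/4) = 236 K.

T_eq ≈ 236 K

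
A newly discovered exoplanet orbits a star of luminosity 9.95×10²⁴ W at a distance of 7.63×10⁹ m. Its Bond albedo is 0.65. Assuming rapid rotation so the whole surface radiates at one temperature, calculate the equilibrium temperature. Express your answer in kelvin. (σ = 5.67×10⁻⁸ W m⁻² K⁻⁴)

T_eq ≈ 381 K

Flux: S = L/(4πd²) = 9.95×10²⁴/(4π×(7.63×10⁹)²) = 1.36×10⁴ W m⁻².
Energy balance: absorbed = emitted ⇒ πR²·S(1−A) = 4πR²·σT_eq⁴, so T_eq⁴ = S(1−A)/(4σ).
T_eq = [1.36×10⁴ × 0.35 / (4 × 5.67×10⁻⁸)]^(1/4) = (2.10×10¹⁰)^(1/4) = 381 K.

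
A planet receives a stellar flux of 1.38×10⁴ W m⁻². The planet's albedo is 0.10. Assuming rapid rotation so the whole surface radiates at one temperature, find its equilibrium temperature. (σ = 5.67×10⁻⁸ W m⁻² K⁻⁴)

T_eq ≈ 484 K

Energy balance: absorbed = emitted ⇒ πR²·S(1−A) = 4πR²·σT_eq⁴, so T_eq⁴ = S(1−A)/(4σ).
T_eq = [1.38×10⁴ × 0.90 / (4 × 5.67×10⁻⁸)]^(1/4) = (5.48×10¹⁰)^(1/4) = 484 K.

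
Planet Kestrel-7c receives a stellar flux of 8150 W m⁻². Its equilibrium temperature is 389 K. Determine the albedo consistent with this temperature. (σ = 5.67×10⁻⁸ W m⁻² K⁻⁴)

From T_eq⁴ = S(1−A)/(4σ): 1−A = 4σT_eq⁴/S.
1−A = 4 × 5.67×10⁻⁸ × (389)⁴ / 8150 = 0.637.

A ≈ 0.36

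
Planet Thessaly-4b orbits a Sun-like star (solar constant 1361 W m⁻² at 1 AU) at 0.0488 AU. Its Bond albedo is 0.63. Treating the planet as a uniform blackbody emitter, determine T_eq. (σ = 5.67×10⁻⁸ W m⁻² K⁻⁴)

Flux at 0.0488 AU: S = 1361/0.0488² = 5.72×10⁵ W m⁻².
Energy balance: absorbed = emitted ⇒ πR²·S(1−A) = 4πR²·σT_eq⁴, so T_eq⁴ = S(1−A)/(4σ).
T_eq = [5.72×10⁵ × 0.37 / (4 × 5.67×10⁻⁸)]^(1/4) = (9.32×10¹¹)^(1/4) = 983 K.

T_eq ≈ 983 K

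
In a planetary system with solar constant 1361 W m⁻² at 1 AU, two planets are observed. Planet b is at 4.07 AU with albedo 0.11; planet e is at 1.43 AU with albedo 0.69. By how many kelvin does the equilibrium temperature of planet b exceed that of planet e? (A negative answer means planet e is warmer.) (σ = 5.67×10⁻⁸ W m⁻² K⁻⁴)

T_eq = [S₀(1−A)/(4σd²)]^(1/4), so T ∝ (1−A)^(1/4) / √d.
T₁ = [1361×0.89/(4×5.67×10⁻⁸×4.07²)]^(1/4) = 134.00 K.
T₂ = [1361×0.31/(4×5.67×10⁻⁸×1.43²)]^(1/4) = 173.67 K.

ΔT ≈ -39.7 K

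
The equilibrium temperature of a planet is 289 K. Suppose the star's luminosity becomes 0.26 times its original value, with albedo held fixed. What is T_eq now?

T_eq ≈ 206 K

T_eq ∝ L^(1/4) · d^(−1/2).
T′ = 289 × 0.26^(1/4) = 206 K.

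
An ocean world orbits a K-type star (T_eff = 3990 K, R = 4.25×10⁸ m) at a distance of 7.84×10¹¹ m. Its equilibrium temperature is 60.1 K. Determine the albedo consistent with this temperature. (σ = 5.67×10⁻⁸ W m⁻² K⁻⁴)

A ≈ 0.30

L = 4πR_⋆²σT_⋆⁴ = 4π(4.25×10⁸)² × 5.67×10⁻⁸ × (3990)⁴ = 3.26×10²⁵ W.
S = L/(4πd²) = 4.22 W m⁻².
From T_eq⁴ = S(1−A)/(4σ): 1−A = 4σT_eq⁴/S.
1−A = 4 × 5.67×10⁻⁸ × (60.1)⁴ / 4.22 = 0.701.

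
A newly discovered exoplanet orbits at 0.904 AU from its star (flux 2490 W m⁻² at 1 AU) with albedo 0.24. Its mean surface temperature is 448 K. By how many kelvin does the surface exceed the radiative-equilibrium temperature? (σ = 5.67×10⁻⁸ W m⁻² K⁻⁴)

S = 2490/0.904² = 3047 W m⁻².
T_eq = [S(1−A)/(4σ)]^(1/4) = [3047×0.76/(4×5.67×10⁻⁸)]^(1/4) = 317.9 K.
ΔT = T_surf − T_eq = 448 − 317.9.

ΔT ≈ 130.1 K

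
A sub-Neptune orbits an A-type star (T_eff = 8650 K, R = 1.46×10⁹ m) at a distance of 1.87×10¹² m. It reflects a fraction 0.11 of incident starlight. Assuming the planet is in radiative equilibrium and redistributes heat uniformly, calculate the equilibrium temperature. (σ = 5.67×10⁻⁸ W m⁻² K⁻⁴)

T_eq ≈ 166 K

L = 4πR_⋆²σT_⋆⁴ = 4π(1.46×10⁹)² × 5.67×10⁻⁸ × (8650)⁴ = 8.50×10²⁷ W.
S = L/(4πd²) = 193 W m⁻².
Energy balance: absorbed = emitted ⇒ πR²·S(1−A) = 4πR²·σT_eq⁴, so T_eq⁴ = S(1−A)/(4σ).
T_eq = [193 × 0.89 / (4 × 5.67×10⁻⁸)]^(1/4) = (7.59×10⁸)^(1/4) = 166 K.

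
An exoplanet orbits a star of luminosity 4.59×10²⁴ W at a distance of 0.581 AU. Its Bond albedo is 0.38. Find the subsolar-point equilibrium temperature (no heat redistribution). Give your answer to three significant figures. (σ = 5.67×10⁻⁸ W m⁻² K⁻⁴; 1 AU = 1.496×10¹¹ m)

d = 0.581 AU = 8.69×10¹⁰ m.
Flux: S = L/(4πd²) = 4.59×10²⁴/(4π×(8.69×10¹⁰)²) = 48.3 W m⁻².
At the subsolar point the surface absorbs S(1−A) and emits σT⁴ per unit area — no factor of 4, since only the local patch is in balance.
T = [48.3 × 0.62 / 5.67×10⁻⁸]^(1/4) = (5.29×10⁸)^(1/4) = 152 K.

T_ss ≈ 152 K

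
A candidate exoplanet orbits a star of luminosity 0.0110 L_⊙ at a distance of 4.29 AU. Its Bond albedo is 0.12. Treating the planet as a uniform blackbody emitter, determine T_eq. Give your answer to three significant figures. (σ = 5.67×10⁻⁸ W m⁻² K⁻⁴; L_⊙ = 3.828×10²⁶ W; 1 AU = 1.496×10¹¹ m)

d = 4.29 AU = 6.42×10¹¹ m.
L = 0.0110 × 3.828×10²⁶ = 4.21×10²⁴ W.
Flux: S = L/(4πd²) = 4.21×10²⁴/(4π×(6.42×10¹¹)²) = 0.814 W m⁻².
Energy balance: absorbed = emitted ⇒ πR²·S(1−A) = 4πR²·σT_eq⁴, so T_eq⁴ = S(1−A)/(4σ).
T_eq = [0.814 × 0.88 / (4 × 5.67×10⁻⁸)]^(1/4) = (3.16×10⁶)^(1/4) = 42.2 K.

T_eq ≈ 42.2 K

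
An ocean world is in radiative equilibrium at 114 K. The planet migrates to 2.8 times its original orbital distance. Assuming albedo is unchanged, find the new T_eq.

T_eq ∝ L^(1/4) · d^(−1/2).
T′ = 114 / 2.8^(1/2) = 68.1 K.

T_eq ≈ 68.1 K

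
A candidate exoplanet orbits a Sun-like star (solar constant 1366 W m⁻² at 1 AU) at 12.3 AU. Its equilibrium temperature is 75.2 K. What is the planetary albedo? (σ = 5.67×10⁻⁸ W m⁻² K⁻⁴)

Flux at 12.3 AU: S = 1366/12.3² = 9.03 W m⁻².
From T_eq⁴ = S(1−A)/(4σ): 1−A = 4σT_eq⁴/S.
1−A = 4 × 5.67×10⁻⁸ × (75.2)⁴ / 9.03 = 0.803.

A ≈ 0.20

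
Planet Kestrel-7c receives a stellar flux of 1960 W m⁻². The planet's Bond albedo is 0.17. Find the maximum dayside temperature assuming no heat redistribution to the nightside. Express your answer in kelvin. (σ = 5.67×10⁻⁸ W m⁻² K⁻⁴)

T_ss ≈ 412 K

With no redistribution each surface element balances locally: S(1−A) = σT⁴.
T = [1960 × 0.83 / 5.67×10⁻⁸]^(1/4) = (2.87×10¹⁰)^(1/4) = 412 K.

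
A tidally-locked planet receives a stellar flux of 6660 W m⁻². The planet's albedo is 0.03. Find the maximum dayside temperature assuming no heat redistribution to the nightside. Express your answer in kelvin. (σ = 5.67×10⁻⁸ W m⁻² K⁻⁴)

With no redistribution each surface element balances locally: S(1−A) = σT⁴.
T = [6660 × 0.97 / 5.67×10⁻⁸]^(1/4) = (1.14×10¹¹)^(1/4) = 581 K.

T_ss ≈ 581 K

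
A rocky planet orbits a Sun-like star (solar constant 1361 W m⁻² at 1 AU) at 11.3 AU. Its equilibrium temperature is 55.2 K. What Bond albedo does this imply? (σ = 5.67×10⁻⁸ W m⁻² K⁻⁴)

A ≈ 0.80

Flux at 11.3 AU: S = 1361/11.3² = 10.7 W m⁻².
From T_eq⁴ = S(1−A)/(4σ): 1−A = 4σT_eq⁴/S.
1−A = 4 × 5.67×10⁻⁸ × (55.2)⁴ / 10.7 = 0.198.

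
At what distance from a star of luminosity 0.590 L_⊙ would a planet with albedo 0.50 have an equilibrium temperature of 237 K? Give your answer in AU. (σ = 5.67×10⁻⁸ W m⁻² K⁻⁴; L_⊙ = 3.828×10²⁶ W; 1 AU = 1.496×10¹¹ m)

d ≈ 0.749 AU

L = 0.590 × 3.828×10²⁶ = 2.26×10²⁶ W.
From T_eq⁴ = L(1−A)/(16πσd²): d = √[L(1−A)/(16πσT_eq⁴)].
d = √[2.26×10²⁶ × 0.50 / (16π × 5.67×10⁻⁸ × (237)⁴)] = 1.12×10¹¹ m = 0.749 AU.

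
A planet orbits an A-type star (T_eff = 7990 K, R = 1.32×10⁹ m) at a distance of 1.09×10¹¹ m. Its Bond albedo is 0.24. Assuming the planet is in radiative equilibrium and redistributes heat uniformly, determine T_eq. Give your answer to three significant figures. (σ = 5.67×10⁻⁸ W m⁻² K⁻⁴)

L = 4πR_⋆²σT_⋆⁴ = 4π(1.32×10⁹)² × 5.67×10⁻⁸ × (7990)⁴ = 5.06×10²⁷ W.
S = L/(4πd²) = 3.39×10⁴ W m⁻².
Energy balance: absorbed = emitted ⇒ πR²·S(1−A) = 4πR²·σT_eq⁴, so T_eq⁴ = S(1−A)/(4σ).
T_eq = [3.39×10⁴ × 0.76 / (4 × 5.67×10⁻⁸)]^(1/4) = (1.14×10¹¹)^(1/4) = 581 K.

T_eq ≈ 581 K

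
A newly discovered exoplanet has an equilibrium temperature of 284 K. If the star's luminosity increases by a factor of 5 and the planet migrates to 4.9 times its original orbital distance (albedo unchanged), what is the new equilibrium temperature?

T_eq ∝ L^(1/4) · d^(−1/2).
T′ = 284 × 5^(1/4) / 4.9^(1/2) = 192 K.

T_eq ≈ 192 K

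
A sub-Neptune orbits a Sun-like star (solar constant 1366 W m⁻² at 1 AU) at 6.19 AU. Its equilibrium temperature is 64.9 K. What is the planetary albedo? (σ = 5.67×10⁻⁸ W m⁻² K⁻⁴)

A ≈ 0.89

Flux at 6.19 AU: S = 1366/6.19² = 35.7 W m⁻².
From T_eq⁴ = S(1−A)/(4σ): 1−A = 4σT_eq⁴/S.
1−A = 4 × 5.67×10⁻⁸ × (64.9)⁴ / 35.7 = 0.113.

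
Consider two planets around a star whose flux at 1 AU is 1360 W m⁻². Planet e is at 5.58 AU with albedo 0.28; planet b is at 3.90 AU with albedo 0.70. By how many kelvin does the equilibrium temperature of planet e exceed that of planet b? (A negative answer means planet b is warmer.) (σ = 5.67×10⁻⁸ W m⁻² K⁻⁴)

T_eq = [S₀(1−A)/(4σd²)]^(1/4), so T ∝ (1−A)^(1/4) / √d.
T₁ = [1360×0.72/(4×5.67×10⁻⁸×5.58²)]^(1/4) = 108.52 K.
T₂ = [1360×0.30/(4×5.67×10⁻⁸×3.90²)]^(1/4) = 104.29 K.

ΔT ≈ 4.2 K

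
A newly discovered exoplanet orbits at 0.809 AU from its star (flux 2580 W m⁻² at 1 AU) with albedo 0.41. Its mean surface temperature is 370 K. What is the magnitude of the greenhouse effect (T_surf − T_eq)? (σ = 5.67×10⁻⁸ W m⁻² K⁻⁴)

ΔT ≈ 51.8 K

S = 2580/0.809² = 3942 W m⁻².
T_eq = [S(1−A)/(4σ)]^(1/4) = [3942×0.59/(4×5.67×10⁻⁸)]^(1/4) = 318.2 K.
ΔT = T_surf − T_eq = 370 − 318.2.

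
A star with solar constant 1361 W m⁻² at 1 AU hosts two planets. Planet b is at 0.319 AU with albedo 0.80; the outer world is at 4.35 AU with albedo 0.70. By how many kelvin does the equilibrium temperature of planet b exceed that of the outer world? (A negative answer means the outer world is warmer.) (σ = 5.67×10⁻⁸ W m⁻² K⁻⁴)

ΔT ≈ 230.8 K

T_eq = [S₀(1−A)/(4σd²)]^(1/4), so T ∝ (1−A)^(1/4) / √d.
T₁ = [1361×0.20/(4×5.67×10⁻⁸×0.319²)]^(1/4) = 329.55 K.
T₂ = [1361×0.30/(4×5.67×10⁻⁸×4.35²)]^(1/4) = 98.76 K.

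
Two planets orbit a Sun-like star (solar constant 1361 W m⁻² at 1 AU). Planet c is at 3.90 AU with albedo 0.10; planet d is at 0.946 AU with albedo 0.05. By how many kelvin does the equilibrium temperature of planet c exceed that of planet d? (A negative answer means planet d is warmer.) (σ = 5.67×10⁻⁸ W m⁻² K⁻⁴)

ΔT ≈ -145.2 K

T_eq = [S₀(1−A)/(4σd²)]^(1/4), so T ∝ (1−A)^(1/4) / √d.
T₁ = [1361×0.90/(4×5.67×10⁻⁸×3.90²)]^(1/4) = 137.27 K.
T₂ = [1361×0.95/(4×5.67×10⁻⁸×0.946²)]^(1/4) = 282.51 K.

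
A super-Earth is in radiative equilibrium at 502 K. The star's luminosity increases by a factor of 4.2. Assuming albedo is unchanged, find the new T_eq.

T_eq ∝ L^(1/4) · d^(−1/2).
T′ = 502 × 4.2^(1/4) = 719 K.

T_eq ≈ 719 K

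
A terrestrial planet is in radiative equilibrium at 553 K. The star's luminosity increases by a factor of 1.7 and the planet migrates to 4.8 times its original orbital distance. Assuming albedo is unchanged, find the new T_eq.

T_eq ≈ 288 K

T_eq ∝ L^(1/4) · d^(−1/2).
T′ = 553 × 1.7^(1/4) / 4.8^(1/2) = 288 K.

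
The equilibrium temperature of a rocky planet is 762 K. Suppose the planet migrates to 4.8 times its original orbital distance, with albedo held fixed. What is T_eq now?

T_eq ∝ L^(1/4) · d^(−1/2).
T′ = 762 / 4.8^(1/2) = 348 K.

T_eq ≈ 348 K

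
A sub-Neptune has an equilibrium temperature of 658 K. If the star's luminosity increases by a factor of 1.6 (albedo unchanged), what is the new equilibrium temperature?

T_eq ≈ 740 K

T_eq ∝ L^(1/4) · d^(−1/2).
T′ = 658 × 1.6^(1/4) = 740 K.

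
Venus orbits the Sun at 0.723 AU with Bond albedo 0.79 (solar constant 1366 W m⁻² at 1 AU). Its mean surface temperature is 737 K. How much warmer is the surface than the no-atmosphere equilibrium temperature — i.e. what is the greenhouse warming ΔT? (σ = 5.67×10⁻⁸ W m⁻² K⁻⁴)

S = 1366/0.723² = 2613 W m⁻².
T_eq = [S(1−A)/(4σ)]^(1/4) = [2613×0.21/(4×5.67×10⁻⁸)]^(1/4) = 221.8 K.
ΔT = T_surf − T_eq = 737 − 221.8.

ΔT ≈ 515.2 K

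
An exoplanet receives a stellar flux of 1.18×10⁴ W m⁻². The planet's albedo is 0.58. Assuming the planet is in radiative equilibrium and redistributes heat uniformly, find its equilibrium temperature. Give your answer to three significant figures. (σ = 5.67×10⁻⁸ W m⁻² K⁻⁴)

T_eq ≈ 384 K

Energy balance: absorbed = emitted ⇒ πR²·S(1−A) = 4πR²·σT_eq⁴, so T_eq⁴ = S(1−A)/(4σ).
T_eq = [1.18×10⁴ × 0.42 / (4 × 5.67×10⁻⁸)]^(1/4) = (2.19×10¹⁰)^(1/4) = 384 K.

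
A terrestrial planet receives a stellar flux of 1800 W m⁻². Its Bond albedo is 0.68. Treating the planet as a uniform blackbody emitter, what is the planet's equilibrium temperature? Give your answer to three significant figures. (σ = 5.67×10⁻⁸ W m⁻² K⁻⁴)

Energy balance: absorbed = emitted ⇒ πR²·S(1−A) = 4πR²·σT_eq⁴, so T_eq⁴ = S(1−A)/(4σ).
T_eq = [1800 × 0.32 / (4 × 5.67×10⁻⁸)]^(1/4) = (2.54×10⁹)^(1/4) = 224 K.

T_eq ≈ 224 K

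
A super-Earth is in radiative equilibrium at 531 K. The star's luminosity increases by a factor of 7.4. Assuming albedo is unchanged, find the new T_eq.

T_eq ≈ 876 K

T_eq ∝ L^(1/4) · d^(−1/2).
T′ = 531 × 7.4^(1/4) = 876 K.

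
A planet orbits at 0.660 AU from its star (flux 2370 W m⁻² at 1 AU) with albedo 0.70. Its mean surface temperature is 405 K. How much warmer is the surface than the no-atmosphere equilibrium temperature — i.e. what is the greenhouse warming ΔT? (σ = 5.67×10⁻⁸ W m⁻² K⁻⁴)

ΔT ≈ 113.7 K

S = 2370/0.660² = 5441 W m⁻².
T_eq = [S(1−A)/(4σ)]^(1/4) = [5441×0.30/(4×5.67×10⁻⁸)]^(1/4) = 291.3 K.
ΔT = T_surf − T_eq = 405 − 291.3.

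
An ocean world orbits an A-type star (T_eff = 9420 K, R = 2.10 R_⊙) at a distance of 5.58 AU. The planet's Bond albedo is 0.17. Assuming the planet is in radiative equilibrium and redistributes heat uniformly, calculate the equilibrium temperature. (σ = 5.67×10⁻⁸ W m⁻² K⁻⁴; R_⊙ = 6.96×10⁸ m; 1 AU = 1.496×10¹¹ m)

R_⋆ = 2.10 × 6.96×10⁸ = 1.46×10⁹ m.
d = 5.58 AU = 8.35×10¹¹ m.
L = 4πR_⋆²σT_⋆⁴ = 4π(1.46×10⁹)² × 5.67×10⁻⁸ × (9420)⁴ = 1.20×10²⁸ W.
S = L/(4πd²) = 1370 W m⁻².
Energy balance: absorbed = emitted ⇒ πR²·S(1−A) = 4πR²·σT_eq⁴, so T_eq⁴ = S(1−A)/(4σ).
T_eq = [1370 × 0.83 / (4 × 5.67×10⁻⁸)]^(1/4) = (5.01×10⁹)^(1/4) = 266 K.

T_eq ≈ 266 K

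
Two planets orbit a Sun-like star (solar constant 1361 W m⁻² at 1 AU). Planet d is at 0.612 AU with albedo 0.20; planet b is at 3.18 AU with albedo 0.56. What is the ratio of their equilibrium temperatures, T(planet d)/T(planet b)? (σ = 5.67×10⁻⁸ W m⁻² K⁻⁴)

T_eq = [S₀(1−A)/(4σd²)]^(1/4), so T ∝ (1−A)^(1/4) / √d.
T₁ = [1361×0.80/(4×5.67×10⁻⁸×0.612²)]^(1/4) = 336.47 K.
T₂ = [1361×0.44/(4×5.67×10⁻⁸×3.18²)]^(1/4) = 127.12 K.

T₁/T₂ ≈ 2.647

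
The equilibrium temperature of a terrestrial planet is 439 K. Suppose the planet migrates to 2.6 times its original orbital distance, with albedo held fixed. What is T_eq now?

T_eq ≈ 272 K

T_eq ∝ L^(1/4) · d^(−1/2).
T′ = 439 / 2.6^(1/2) = 272 K.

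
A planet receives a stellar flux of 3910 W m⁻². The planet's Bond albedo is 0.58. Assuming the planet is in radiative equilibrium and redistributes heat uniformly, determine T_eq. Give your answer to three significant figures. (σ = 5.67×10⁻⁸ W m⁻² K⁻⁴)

Energy balance: absorbed = emitted ⇒ πR²·S(1−A) = 4πR²·σT_eq⁴, so T_eq⁴ = S(1−A)/(4σ).
T_eq = [3910 × 0.42 / (4 × 5.67×10⁻⁸)]^(1/4) = (7.24×10⁹)^(1/4) = 292 K.

T_eq ≈ 292 K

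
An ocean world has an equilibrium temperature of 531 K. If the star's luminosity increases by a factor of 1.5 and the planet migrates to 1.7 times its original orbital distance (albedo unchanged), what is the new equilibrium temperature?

T_eq ∝ L^(1/4) · d^(−1/2).
T′ = 531 × 1.5^(1/4) / 1.7^(1/2) = 451 K.

T_eq ≈ 451 K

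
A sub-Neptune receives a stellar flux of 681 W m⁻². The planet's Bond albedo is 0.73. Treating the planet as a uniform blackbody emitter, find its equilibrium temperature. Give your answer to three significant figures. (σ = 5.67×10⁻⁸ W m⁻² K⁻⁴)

Energy balance: absorbed = emitted ⇒ πR²·S(1−A) = 4πR²·σT_eq⁴, so T_eq⁴ = S(1−A)/(4σ).
T_eq = [681 × 0.27 / (4 × 5.67×10⁻⁸)]^(1/4) = (8.11×10⁸)^(1/4) = 169 K.

T_eq ≈ 169 K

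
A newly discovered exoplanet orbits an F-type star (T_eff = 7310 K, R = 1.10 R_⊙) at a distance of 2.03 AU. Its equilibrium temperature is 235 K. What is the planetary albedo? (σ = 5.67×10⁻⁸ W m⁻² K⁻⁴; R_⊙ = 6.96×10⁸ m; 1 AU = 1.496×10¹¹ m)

R_⋆ = 1.10 × 6.96×10⁸ = 7.66×10⁸ m.
d = 2.03 AU = 3.04×10¹¹ m.
L = 4πR_⋆²σT_⋆⁴ = 4π(7.66×10⁸)² × 5.67×10⁻⁸ × (7310)⁴ = 1.19×10²⁷ W.
S = L/(4πd²) = 1030 W m⁻².
From T_eq⁴ = S(1−A)/(4σ): 1−A = 4σT_eq⁴/S.
1−A = 4 × 5.67×10⁻⁸ × (235)⁴ / 1030 = 0.672.

A ≈ 0.33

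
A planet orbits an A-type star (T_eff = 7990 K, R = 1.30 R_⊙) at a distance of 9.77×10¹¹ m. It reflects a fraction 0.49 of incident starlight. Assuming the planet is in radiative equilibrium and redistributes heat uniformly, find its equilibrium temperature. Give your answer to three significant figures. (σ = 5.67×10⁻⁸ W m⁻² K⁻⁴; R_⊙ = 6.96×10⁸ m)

T_eq ≈ 145 K

R_⋆ = 1.30 × 6.96×10⁸ = 9.05×10⁸ m.
L = 4πR_⋆²σT_⋆⁴ = 4π(9.05×10⁸)² × 5.67×10⁻⁸ × (7990)⁴ = 2.38×10²⁷ W.
S = L/(4πd²) = 198 W m⁻².
Energy balance: absorbed = emitted ⇒ πR²·S(1−A) = 4πR²·σT_eq⁴, so T_eq⁴ = S(1−A)/(4σ).
T_eq = [198 × 0.51 / (4 × 5.67×10⁻⁸)]^(1/4) = (4.46×10⁸)^(1/4) = 145 K.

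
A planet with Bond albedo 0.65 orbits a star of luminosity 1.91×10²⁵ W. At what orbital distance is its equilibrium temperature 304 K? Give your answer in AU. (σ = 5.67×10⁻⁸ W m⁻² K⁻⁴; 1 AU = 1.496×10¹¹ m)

From T_eq⁴ = L(1−A)/(16πσd²): d = √[L(1−A)/(16πσT_eq⁴)].
d = √[1.91×10²⁵ × 0.35 / (16π × 5.67×10⁻⁸ × (304)⁴)] = 1.66×10¹⁰ m = 0.111 AU.

d ≈ 0.111 AU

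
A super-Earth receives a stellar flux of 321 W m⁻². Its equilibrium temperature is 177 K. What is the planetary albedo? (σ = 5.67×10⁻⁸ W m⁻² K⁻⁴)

A ≈ 0.31

From T_eq⁴ = S(1−A)/(4σ): 1−A = 4σT_eq⁴/S.
1−A = 4 × 5.67×10⁻⁸ × (177)⁴ / 321 = 0.693.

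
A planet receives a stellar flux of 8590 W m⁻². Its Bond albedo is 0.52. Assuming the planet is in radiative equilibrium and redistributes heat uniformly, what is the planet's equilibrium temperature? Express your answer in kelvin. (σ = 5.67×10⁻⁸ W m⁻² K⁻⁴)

T_eq ≈ 367 K

Energy balance: absorbed = emitted ⇒ πR²·S(1−A) = 4πR²·σT_eq⁴, so T_eq⁴ = S(1−A)/(4σ).
T_eq = [8590 × 0.48 / (4 × 5.67×10⁻⁸)]^(1/4) = (1.82×10¹⁰)^(1/4) = 367 K.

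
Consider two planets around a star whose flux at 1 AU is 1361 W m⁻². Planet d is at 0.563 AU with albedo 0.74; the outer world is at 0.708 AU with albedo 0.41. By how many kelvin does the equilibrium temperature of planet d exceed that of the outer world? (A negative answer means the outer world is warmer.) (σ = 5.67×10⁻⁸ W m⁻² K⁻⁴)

T_eq = [S₀(1−A)/(4σd²)]^(1/4), so T ∝ (1−A)^(1/4) / √d.
T₁ = [1361×0.26/(4×5.67×10⁻⁸×0.563²)]^(1/4) = 264.88 K.
T₂ = [1361×0.59/(4×5.67×10⁻⁸×0.708²)]^(1/4) = 289.90 K.

ΔT ≈ -25.0 K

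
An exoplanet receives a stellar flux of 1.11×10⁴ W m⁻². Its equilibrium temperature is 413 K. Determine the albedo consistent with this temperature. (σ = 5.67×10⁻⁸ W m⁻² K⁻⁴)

From T_eq⁴ = S(1−A)/(4σ): 1−A = 4σT_eq⁴/S.
1−A = 4 × 5.67×10⁻⁸ × (413)⁴ / 1.11×10⁴ = 0.594.

A ≈ 0.41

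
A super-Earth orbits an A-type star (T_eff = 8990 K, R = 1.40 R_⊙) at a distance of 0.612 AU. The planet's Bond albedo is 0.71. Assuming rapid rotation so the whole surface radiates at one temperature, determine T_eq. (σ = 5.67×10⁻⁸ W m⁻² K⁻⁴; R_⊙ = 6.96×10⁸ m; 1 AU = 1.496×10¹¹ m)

R_⋆ = 1.40 × 6.96×10⁸ = 9.74×10⁸ m.
d = 0.612 AU = 9.16×10¹⁰ m.
L = 4πR_⋆²σT_⋆⁴ = 4π(9.74×10⁸)² × 5.67×10⁻⁸ × (8990)⁴ = 4.42×10²⁷ W.
S = L/(4πd²) = 4.19×10⁴ W m⁻².
Energy balance: absorbed = emitted ⇒ πR²·S(1−A) = 4πR²·σT_eq⁴, so T_eq⁴ = S(1−A)/(4σ).
T_eq = [4.19×10⁴ × 0.29 / (4 × 5.67×10⁻⁸)]^(1/4) = (5.36×10¹⁰)^(1/4) = 481 K.

T_eq ≈ 481 K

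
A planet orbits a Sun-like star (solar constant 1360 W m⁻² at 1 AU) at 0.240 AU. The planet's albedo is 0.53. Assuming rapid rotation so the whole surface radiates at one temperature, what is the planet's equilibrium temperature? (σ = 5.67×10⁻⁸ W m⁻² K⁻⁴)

T_eq ≈ 470 K

Flux at 0.240 AU: S = 1360/0.240² = 2.36×10⁴ W m⁻².
Energy balance: absorbed = emitted ⇒ πR²·S(1−A) = 4πR²·σT_eq⁴, so T_eq⁴ = S(1−A)/(4σ).
T_eq = [2.36×10⁴ × 0.47 / (4 × 5.67×10⁻⁸)]^(1/4) = (4.89×10¹⁰)^(1/4) = 470 K.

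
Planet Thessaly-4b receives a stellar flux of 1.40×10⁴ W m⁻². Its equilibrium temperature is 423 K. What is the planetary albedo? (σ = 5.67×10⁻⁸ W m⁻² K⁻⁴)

A ≈ 0.48

From T_eq⁴ = S(1−A)/(4σ): 1−A = 4σT_eq⁴/S.
1−A = 4 × 5.67×10⁻⁸ × (423)⁴ / 1.40×10⁴ = 0.519.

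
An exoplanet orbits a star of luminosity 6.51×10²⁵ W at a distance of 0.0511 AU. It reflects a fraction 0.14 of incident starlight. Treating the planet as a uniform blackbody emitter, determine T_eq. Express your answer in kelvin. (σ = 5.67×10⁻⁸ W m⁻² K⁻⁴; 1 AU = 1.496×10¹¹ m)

T_eq ≈ 761 K

d = 0.0511 AU = 7.64×10⁹ m.
Flux: S = L/(4πd²) = 6.51×10²⁵/(4π×(7.64×10⁹)²) = 8.86×10⁴ W m⁻².
Energy balance: absorbed = emitted ⇒ πR²·S(1−A) = 4πR²·σT_eq⁴, so T_eq⁴ = S(1−A)/(4σ).
T_eq = [8.86×10⁴ × 0.86 / (4 × 5.67×10⁻⁸)]^(1/4) = (3.36×10¹¹)^(1/4) = 761 K.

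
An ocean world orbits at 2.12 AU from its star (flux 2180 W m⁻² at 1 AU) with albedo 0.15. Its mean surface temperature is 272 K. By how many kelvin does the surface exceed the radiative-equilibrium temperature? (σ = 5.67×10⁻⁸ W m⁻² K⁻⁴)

S = 2180/2.12² = 485.0 W m⁻².
T_eq = [S(1−A)/(4σ)]^(1/4) = [485.0×0.85/(4×5.67×10⁻⁸)]^(1/4) = 206.5 K.
ΔT = T_surf − T_eq = 272 − 206.5.

ΔT ≈ 65.5 K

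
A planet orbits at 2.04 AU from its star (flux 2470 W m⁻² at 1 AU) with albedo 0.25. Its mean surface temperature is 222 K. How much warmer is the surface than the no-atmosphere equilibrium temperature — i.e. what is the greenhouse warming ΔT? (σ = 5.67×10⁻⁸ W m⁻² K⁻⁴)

S = 2470/2.04² = 593.5 W m⁻².
T_eq = [S(1−A)/(4σ)]^(1/4) = [593.5×0.75/(4×5.67×10⁻⁸)]^(1/4) = 210.5 K.
ΔT = T_surf − T_eq = 222 − 210.5.

ΔT ≈ 11.5 K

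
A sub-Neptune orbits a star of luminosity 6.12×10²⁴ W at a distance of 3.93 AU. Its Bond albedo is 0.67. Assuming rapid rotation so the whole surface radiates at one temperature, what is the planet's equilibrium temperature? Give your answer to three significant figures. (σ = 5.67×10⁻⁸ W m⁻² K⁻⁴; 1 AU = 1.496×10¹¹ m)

T_eq ≈ 37.8 K

d = 3.93 AU = 5.88×10¹¹ m.
Flux: S = L/(4πd²) = 6.12×10²⁴/(4π×(5.88×10¹¹)²) = 1.41 W m⁻².
Energy balance: absorbed = emitted ⇒ πR²·S(1−A) = 4πR²·σT_eq⁴, so T_eq⁴ = S(1−A)/(4σ).
T_eq = [1.41 × 0.33 / (4 × 5.67×10⁻⁸)]^(1/4) = (2.05×10⁶)^(1/4) = 37.8 K.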